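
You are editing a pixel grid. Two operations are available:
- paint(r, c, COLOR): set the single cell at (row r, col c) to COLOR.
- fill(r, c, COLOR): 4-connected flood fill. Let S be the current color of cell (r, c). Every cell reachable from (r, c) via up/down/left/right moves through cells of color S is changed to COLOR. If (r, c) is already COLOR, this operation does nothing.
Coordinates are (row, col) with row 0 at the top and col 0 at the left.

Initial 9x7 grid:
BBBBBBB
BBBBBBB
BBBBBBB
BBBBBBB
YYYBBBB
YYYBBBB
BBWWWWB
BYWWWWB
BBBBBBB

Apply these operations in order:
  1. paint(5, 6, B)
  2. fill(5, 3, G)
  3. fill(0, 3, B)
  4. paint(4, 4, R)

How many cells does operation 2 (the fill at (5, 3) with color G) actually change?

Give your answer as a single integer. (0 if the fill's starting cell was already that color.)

After op 1 paint(5,6,B):
BBBBBBB
BBBBBBB
BBBBBBB
BBBBBBB
YYYBBBB
YYYBBBB
BBWWWWB
BYWWWWB
BBBBBBB
After op 2 fill(5,3,G) [48 cells changed]:
GGGGGGG
GGGGGGG
GGGGGGG
GGGGGGG
YYYGGGG
YYYGGGG
GGWWWWG
GYWWWWG
GGGGGGG

Answer: 48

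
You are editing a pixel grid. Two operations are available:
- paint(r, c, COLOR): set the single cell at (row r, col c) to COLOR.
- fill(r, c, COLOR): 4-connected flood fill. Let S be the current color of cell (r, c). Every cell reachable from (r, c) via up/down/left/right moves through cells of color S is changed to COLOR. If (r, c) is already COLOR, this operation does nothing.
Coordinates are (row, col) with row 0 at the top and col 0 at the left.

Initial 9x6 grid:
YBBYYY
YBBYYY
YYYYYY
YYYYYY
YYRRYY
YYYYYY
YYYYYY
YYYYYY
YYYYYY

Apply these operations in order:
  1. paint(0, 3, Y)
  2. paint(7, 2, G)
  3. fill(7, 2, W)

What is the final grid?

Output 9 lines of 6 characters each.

Answer: YBBYYY
YBBYYY
YYYYYY
YYYYYY
YYRRYY
YYYYYY
YYYYYY
YYWYYY
YYYYYY

Derivation:
After op 1 paint(0,3,Y):
YBBYYY
YBBYYY
YYYYYY
YYYYYY
YYRRYY
YYYYYY
YYYYYY
YYYYYY
YYYYYY
After op 2 paint(7,2,G):
YBBYYY
YBBYYY
YYYYYY
YYYYYY
YYRRYY
YYYYYY
YYYYYY
YYGYYY
YYYYYY
After op 3 fill(7,2,W) [1 cells changed]:
YBBYYY
YBBYYY
YYYYYY
YYYYYY
YYRRYY
YYYYYY
YYYYYY
YYWYYY
YYYYYY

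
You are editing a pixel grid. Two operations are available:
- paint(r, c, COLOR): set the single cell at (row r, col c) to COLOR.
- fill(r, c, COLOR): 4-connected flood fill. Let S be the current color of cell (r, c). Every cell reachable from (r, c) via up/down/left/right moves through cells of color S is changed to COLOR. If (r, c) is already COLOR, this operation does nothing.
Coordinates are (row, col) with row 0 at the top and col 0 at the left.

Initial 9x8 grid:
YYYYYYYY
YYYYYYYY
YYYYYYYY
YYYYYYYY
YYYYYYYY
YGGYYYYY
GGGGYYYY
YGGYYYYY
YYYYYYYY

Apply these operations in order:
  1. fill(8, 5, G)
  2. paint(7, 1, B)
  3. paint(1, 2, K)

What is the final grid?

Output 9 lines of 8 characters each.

Answer: GGGGGGGG
GGKGGGGG
GGGGGGGG
GGGGGGGG
GGGGGGGG
GGGGGGGG
GGGGGGGG
GBGGGGGG
GGGGGGGG

Derivation:
After op 1 fill(8,5,G) [64 cells changed]:
GGGGGGGG
GGGGGGGG
GGGGGGGG
GGGGGGGG
GGGGGGGG
GGGGGGGG
GGGGGGGG
GGGGGGGG
GGGGGGGG
After op 2 paint(7,1,B):
GGGGGGGG
GGGGGGGG
GGGGGGGG
GGGGGGGG
GGGGGGGG
GGGGGGGG
GGGGGGGG
GBGGGGGG
GGGGGGGG
After op 3 paint(1,2,K):
GGGGGGGG
GGKGGGGG
GGGGGGGG
GGGGGGGG
GGGGGGGG
GGGGGGGG
GGGGGGGG
GBGGGGGG
GGGGGGGG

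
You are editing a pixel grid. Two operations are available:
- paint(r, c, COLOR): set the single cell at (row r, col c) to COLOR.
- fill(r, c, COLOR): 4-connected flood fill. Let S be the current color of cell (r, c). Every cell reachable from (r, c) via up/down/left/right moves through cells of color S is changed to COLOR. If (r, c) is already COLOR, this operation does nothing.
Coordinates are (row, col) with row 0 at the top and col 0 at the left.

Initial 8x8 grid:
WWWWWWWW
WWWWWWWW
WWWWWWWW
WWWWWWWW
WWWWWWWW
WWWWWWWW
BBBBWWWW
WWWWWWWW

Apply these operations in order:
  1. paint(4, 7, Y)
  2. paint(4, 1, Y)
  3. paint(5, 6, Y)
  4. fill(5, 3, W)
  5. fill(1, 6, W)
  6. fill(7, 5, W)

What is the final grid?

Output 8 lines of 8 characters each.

Answer: WWWWWWWW
WWWWWWWW
WWWWWWWW
WWWWWWWW
WYWWWWWY
WWWWWWYW
BBBBWWWW
WWWWWWWW

Derivation:
After op 1 paint(4,7,Y):
WWWWWWWW
WWWWWWWW
WWWWWWWW
WWWWWWWW
WWWWWWWY
WWWWWWWW
BBBBWWWW
WWWWWWWW
After op 2 paint(4,1,Y):
WWWWWWWW
WWWWWWWW
WWWWWWWW
WWWWWWWW
WYWWWWWY
WWWWWWWW
BBBBWWWW
WWWWWWWW
After op 3 paint(5,6,Y):
WWWWWWWW
WWWWWWWW
WWWWWWWW
WWWWWWWW
WYWWWWWY
WWWWWWYW
BBBBWWWW
WWWWWWWW
After op 4 fill(5,3,W) [0 cells changed]:
WWWWWWWW
WWWWWWWW
WWWWWWWW
WWWWWWWW
WYWWWWWY
WWWWWWYW
BBBBWWWW
WWWWWWWW
After op 5 fill(1,6,W) [0 cells changed]:
WWWWWWWW
WWWWWWWW
WWWWWWWW
WWWWWWWW
WYWWWWWY
WWWWWWYW
BBBBWWWW
WWWWWWWW
After op 6 fill(7,5,W) [0 cells changed]:
WWWWWWWW
WWWWWWWW
WWWWWWWW
WWWWWWWW
WYWWWWWY
WWWWWWYW
BBBBWWWW
WWWWWWWW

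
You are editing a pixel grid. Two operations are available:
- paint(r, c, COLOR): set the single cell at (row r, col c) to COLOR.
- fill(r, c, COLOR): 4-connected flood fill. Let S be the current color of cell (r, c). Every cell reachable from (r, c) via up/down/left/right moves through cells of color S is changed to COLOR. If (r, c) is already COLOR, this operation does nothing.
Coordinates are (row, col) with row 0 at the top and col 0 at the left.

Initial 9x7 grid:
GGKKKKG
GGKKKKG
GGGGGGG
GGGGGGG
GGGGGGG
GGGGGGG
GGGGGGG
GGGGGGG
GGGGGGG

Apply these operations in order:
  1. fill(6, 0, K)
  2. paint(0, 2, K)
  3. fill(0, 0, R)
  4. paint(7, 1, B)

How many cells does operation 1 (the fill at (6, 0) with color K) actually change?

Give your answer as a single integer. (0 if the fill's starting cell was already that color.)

After op 1 fill(6,0,K) [55 cells changed]:
KKKKKKK
KKKKKKK
KKKKKKK
KKKKKKK
KKKKKKK
KKKKKKK
KKKKKKK
KKKKKKK
KKKKKKK

Answer: 55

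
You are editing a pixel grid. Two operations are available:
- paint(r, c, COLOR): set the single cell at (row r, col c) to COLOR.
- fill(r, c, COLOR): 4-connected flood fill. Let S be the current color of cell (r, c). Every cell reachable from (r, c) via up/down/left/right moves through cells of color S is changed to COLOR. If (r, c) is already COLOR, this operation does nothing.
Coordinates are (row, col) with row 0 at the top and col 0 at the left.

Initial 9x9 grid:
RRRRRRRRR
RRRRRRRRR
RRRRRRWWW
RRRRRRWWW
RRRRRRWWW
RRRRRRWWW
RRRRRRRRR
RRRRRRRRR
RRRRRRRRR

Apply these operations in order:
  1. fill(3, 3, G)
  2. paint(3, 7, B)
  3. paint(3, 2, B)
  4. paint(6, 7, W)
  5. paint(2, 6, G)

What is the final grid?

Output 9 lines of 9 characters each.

After op 1 fill(3,3,G) [69 cells changed]:
GGGGGGGGG
GGGGGGGGG
GGGGGGWWW
GGGGGGWWW
GGGGGGWWW
GGGGGGWWW
GGGGGGGGG
GGGGGGGGG
GGGGGGGGG
After op 2 paint(3,7,B):
GGGGGGGGG
GGGGGGGGG
GGGGGGWWW
GGGGGGWBW
GGGGGGWWW
GGGGGGWWW
GGGGGGGGG
GGGGGGGGG
GGGGGGGGG
After op 3 paint(3,2,B):
GGGGGGGGG
GGGGGGGGG
GGGGGGWWW
GGBGGGWBW
GGGGGGWWW
GGGGGGWWW
GGGGGGGGG
GGGGGGGGG
GGGGGGGGG
After op 4 paint(6,7,W):
GGGGGGGGG
GGGGGGGGG
GGGGGGWWW
GGBGGGWBW
GGGGGGWWW
GGGGGGWWW
GGGGGGGWG
GGGGGGGGG
GGGGGGGGG
After op 5 paint(2,6,G):
GGGGGGGGG
GGGGGGGGG
GGGGGGGWW
GGBGGGWBW
GGGGGGWWW
GGGGGGWWW
GGGGGGGWG
GGGGGGGGG
GGGGGGGGG

Answer: GGGGGGGGG
GGGGGGGGG
GGGGGGGWW
GGBGGGWBW
GGGGGGWWW
GGGGGGWWW
GGGGGGGWG
GGGGGGGGG
GGGGGGGGG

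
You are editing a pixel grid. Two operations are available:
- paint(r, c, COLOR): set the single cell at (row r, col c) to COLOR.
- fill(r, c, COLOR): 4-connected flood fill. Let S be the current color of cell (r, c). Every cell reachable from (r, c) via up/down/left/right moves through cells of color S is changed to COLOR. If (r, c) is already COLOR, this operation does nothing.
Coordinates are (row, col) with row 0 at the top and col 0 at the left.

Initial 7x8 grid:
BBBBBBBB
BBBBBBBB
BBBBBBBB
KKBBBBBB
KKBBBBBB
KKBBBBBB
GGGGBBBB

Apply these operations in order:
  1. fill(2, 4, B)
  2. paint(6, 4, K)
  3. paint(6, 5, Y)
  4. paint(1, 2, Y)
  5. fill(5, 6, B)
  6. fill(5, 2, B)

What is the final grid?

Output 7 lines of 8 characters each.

After op 1 fill(2,4,B) [0 cells changed]:
BBBBBBBB
BBBBBBBB
BBBBBBBB
KKBBBBBB
KKBBBBBB
KKBBBBBB
GGGGBBBB
After op 2 paint(6,4,K):
BBBBBBBB
BBBBBBBB
BBBBBBBB
KKBBBBBB
KKBBBBBB
KKBBBBBB
GGGGKBBB
After op 3 paint(6,5,Y):
BBBBBBBB
BBBBBBBB
BBBBBBBB
KKBBBBBB
KKBBBBBB
KKBBBBBB
GGGGKYBB
After op 4 paint(1,2,Y):
BBBBBBBB
BBYBBBBB
BBBBBBBB
KKBBBBBB
KKBBBBBB
KKBBBBBB
GGGGKYBB
After op 5 fill(5,6,B) [0 cells changed]:
BBBBBBBB
BBYBBBBB
BBBBBBBB
KKBBBBBB
KKBBBBBB
KKBBBBBB
GGGGKYBB
After op 6 fill(5,2,B) [0 cells changed]:
BBBBBBBB
BBYBBBBB
BBBBBBBB
KKBBBBBB
KKBBBBBB
KKBBBBBB
GGGGKYBB

Answer: BBBBBBBB
BBYBBBBB
BBBBBBBB
KKBBBBBB
KKBBBBBB
KKBBBBBB
GGGGKYBB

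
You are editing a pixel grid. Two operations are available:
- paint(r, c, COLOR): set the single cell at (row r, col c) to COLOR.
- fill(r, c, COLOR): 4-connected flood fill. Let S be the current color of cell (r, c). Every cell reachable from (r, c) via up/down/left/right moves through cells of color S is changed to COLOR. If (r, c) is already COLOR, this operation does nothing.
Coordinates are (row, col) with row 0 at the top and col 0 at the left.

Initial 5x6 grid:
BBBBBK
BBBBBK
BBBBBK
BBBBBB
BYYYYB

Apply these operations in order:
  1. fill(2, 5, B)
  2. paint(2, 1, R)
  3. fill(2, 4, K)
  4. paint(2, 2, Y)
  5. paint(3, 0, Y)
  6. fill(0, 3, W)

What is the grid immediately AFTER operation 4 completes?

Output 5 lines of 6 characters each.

After op 1 fill(2,5,B) [3 cells changed]:
BBBBBB
BBBBBB
BBBBBB
BBBBBB
BYYYYB
After op 2 paint(2,1,R):
BBBBBB
BBBBBB
BRBBBB
BBBBBB
BYYYYB
After op 3 fill(2,4,K) [25 cells changed]:
KKKKKK
KKKKKK
KRKKKK
KKKKKK
KYYYYK
After op 4 paint(2,2,Y):
KKKKKK
KKKKKK
KRYKKK
KKKKKK
KYYYYK

Answer: KKKKKK
KKKKKK
KRYKKK
KKKKKK
KYYYYK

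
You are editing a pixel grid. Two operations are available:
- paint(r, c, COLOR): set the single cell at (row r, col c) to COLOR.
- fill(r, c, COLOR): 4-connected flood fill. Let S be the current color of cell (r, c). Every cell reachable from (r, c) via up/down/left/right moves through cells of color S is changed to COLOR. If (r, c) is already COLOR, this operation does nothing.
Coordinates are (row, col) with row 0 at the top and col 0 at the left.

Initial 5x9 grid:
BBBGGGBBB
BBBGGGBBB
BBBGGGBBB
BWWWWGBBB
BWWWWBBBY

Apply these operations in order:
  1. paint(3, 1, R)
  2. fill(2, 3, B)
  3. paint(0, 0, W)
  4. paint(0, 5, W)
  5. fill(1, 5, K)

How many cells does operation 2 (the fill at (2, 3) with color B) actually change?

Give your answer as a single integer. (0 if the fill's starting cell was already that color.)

Answer: 10

Derivation:
After op 1 paint(3,1,R):
BBBGGGBBB
BBBGGGBBB
BBBGGGBBB
BRWWWGBBB
BWWWWBBBY
After op 2 fill(2,3,B) [10 cells changed]:
BBBBBBBBB
BBBBBBBBB
BBBBBBBBB
BRWWWBBBB
BWWWWBBBY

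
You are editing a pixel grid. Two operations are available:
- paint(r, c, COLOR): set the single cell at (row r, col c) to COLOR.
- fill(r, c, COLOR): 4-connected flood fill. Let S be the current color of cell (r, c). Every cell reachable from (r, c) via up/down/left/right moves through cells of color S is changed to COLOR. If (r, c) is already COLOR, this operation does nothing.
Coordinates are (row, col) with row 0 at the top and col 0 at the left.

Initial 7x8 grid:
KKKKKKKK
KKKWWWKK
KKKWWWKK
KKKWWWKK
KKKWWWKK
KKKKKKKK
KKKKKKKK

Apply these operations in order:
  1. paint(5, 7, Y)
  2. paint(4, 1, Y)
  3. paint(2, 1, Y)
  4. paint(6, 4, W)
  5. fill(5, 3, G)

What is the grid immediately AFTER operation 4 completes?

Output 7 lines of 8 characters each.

Answer: KKKKKKKK
KKKWWWKK
KYKWWWKK
KKKWWWKK
KYKWWWKK
KKKKKKKY
KKKKWKKK

Derivation:
After op 1 paint(5,7,Y):
KKKKKKKK
KKKWWWKK
KKKWWWKK
KKKWWWKK
KKKWWWKK
KKKKKKKY
KKKKKKKK
After op 2 paint(4,1,Y):
KKKKKKKK
KKKWWWKK
KKKWWWKK
KKKWWWKK
KYKWWWKK
KKKKKKKY
KKKKKKKK
After op 3 paint(2,1,Y):
KKKKKKKK
KKKWWWKK
KYKWWWKK
KKKWWWKK
KYKWWWKK
KKKKKKKY
KKKKKKKK
After op 4 paint(6,4,W):
KKKKKKKK
KKKWWWKK
KYKWWWKK
KKKWWWKK
KYKWWWKK
KKKKKKKY
KKKKWKKK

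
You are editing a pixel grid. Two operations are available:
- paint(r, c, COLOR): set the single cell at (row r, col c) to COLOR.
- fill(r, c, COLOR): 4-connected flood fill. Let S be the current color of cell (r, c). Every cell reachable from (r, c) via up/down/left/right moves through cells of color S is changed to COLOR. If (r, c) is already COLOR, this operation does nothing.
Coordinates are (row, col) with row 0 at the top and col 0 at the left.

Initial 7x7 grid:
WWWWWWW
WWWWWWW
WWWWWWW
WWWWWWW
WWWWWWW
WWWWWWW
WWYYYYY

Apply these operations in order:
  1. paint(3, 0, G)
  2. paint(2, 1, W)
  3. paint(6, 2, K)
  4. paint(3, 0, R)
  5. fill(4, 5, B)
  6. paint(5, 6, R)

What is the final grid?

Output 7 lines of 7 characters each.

Answer: BBBBBBB
BBBBBBB
BBBBBBB
RBBBBBB
BBBBBBB
BBBBBBR
BBKYYYY

Derivation:
After op 1 paint(3,0,G):
WWWWWWW
WWWWWWW
WWWWWWW
GWWWWWW
WWWWWWW
WWWWWWW
WWYYYYY
After op 2 paint(2,1,W):
WWWWWWW
WWWWWWW
WWWWWWW
GWWWWWW
WWWWWWW
WWWWWWW
WWYYYYY
After op 3 paint(6,2,K):
WWWWWWW
WWWWWWW
WWWWWWW
GWWWWWW
WWWWWWW
WWWWWWW
WWKYYYY
After op 4 paint(3,0,R):
WWWWWWW
WWWWWWW
WWWWWWW
RWWWWWW
WWWWWWW
WWWWWWW
WWKYYYY
After op 5 fill(4,5,B) [43 cells changed]:
BBBBBBB
BBBBBBB
BBBBBBB
RBBBBBB
BBBBBBB
BBBBBBB
BBKYYYY
After op 6 paint(5,6,R):
BBBBBBB
BBBBBBB
BBBBBBB
RBBBBBB
BBBBBBB
BBBBBBR
BBKYYYY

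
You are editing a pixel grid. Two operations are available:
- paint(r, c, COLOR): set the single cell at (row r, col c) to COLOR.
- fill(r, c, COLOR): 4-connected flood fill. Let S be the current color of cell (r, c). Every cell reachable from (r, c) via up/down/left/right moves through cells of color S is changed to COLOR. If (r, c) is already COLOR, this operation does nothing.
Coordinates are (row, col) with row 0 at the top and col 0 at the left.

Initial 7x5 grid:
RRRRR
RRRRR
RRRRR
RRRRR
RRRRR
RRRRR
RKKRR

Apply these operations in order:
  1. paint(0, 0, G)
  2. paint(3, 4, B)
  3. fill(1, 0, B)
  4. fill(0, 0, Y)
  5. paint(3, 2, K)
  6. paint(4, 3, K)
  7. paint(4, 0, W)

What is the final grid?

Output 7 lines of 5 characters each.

Answer: YBBBB
BBBBB
BBBBB
BBKBB
WBBKB
BBBBB
BKKBB

Derivation:
After op 1 paint(0,0,G):
GRRRR
RRRRR
RRRRR
RRRRR
RRRRR
RRRRR
RKKRR
After op 2 paint(3,4,B):
GRRRR
RRRRR
RRRRR
RRRRB
RRRRR
RRRRR
RKKRR
After op 3 fill(1,0,B) [31 cells changed]:
GBBBB
BBBBB
BBBBB
BBBBB
BBBBB
BBBBB
BKKBB
After op 4 fill(0,0,Y) [1 cells changed]:
YBBBB
BBBBB
BBBBB
BBBBB
BBBBB
BBBBB
BKKBB
After op 5 paint(3,2,K):
YBBBB
BBBBB
BBBBB
BBKBB
BBBBB
BBBBB
BKKBB
After op 6 paint(4,3,K):
YBBBB
BBBBB
BBBBB
BBKBB
BBBKB
BBBBB
BKKBB
After op 7 paint(4,0,W):
YBBBB
BBBBB
BBBBB
BBKBB
WBBKB
BBBBB
BKKBB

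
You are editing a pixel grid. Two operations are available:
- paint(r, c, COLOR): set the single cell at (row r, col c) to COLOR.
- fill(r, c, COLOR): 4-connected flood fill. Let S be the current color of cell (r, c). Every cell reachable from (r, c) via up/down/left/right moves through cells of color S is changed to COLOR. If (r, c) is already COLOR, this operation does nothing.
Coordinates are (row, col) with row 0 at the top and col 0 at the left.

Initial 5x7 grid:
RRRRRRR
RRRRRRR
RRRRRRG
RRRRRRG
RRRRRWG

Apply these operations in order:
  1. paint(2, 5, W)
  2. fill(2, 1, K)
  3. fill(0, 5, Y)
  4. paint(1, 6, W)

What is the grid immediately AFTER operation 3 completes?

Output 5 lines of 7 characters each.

After op 1 paint(2,5,W):
RRRRRRR
RRRRRRR
RRRRRWG
RRRRRRG
RRRRRWG
After op 2 fill(2,1,K) [30 cells changed]:
KKKKKKK
KKKKKKK
KKKKKWG
KKKKKKG
KKKKKWG
After op 3 fill(0,5,Y) [30 cells changed]:
YYYYYYY
YYYYYYY
YYYYYWG
YYYYYYG
YYYYYWG

Answer: YYYYYYY
YYYYYYY
YYYYYWG
YYYYYYG
YYYYYWG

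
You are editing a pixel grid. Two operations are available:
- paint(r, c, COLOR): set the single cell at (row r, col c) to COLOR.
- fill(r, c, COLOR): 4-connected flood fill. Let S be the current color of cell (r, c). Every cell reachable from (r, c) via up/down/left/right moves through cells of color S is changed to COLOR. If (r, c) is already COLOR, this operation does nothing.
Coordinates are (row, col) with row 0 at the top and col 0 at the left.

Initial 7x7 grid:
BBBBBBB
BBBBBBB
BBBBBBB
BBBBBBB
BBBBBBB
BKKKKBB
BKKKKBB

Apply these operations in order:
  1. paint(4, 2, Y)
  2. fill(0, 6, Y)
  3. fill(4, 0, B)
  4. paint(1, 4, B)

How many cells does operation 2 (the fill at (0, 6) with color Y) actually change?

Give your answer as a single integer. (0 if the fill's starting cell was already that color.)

After op 1 paint(4,2,Y):
BBBBBBB
BBBBBBB
BBBBBBB
BBBBBBB
BBYBBBB
BKKKKBB
BKKKKBB
After op 2 fill(0,6,Y) [40 cells changed]:
YYYYYYY
YYYYYYY
YYYYYYY
YYYYYYY
YYYYYYY
YKKKKYY
YKKKKYY

Answer: 40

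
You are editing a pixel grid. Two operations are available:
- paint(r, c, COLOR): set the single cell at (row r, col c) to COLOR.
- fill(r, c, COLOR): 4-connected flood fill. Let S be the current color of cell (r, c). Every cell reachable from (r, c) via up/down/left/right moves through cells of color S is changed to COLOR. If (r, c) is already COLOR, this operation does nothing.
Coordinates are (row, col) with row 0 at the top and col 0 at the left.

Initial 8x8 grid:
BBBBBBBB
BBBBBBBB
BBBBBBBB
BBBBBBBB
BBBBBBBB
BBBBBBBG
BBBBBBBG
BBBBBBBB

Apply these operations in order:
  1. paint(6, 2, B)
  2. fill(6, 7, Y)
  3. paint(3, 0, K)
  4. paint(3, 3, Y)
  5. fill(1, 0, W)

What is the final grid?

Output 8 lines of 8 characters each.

Answer: WWWWWWWW
WWWWWWWW
WWWWWWWW
KWWYWWWW
WWWWWWWW
WWWWWWWY
WWWWWWWY
WWWWWWWW

Derivation:
After op 1 paint(6,2,B):
BBBBBBBB
BBBBBBBB
BBBBBBBB
BBBBBBBB
BBBBBBBB
BBBBBBBG
BBBBBBBG
BBBBBBBB
After op 2 fill(6,7,Y) [2 cells changed]:
BBBBBBBB
BBBBBBBB
BBBBBBBB
BBBBBBBB
BBBBBBBB
BBBBBBBY
BBBBBBBY
BBBBBBBB
After op 3 paint(3,0,K):
BBBBBBBB
BBBBBBBB
BBBBBBBB
KBBBBBBB
BBBBBBBB
BBBBBBBY
BBBBBBBY
BBBBBBBB
After op 4 paint(3,3,Y):
BBBBBBBB
BBBBBBBB
BBBBBBBB
KBBYBBBB
BBBBBBBB
BBBBBBBY
BBBBBBBY
BBBBBBBB
After op 5 fill(1,0,W) [60 cells changed]:
WWWWWWWW
WWWWWWWW
WWWWWWWW
KWWYWWWW
WWWWWWWW
WWWWWWWY
WWWWWWWY
WWWWWWWW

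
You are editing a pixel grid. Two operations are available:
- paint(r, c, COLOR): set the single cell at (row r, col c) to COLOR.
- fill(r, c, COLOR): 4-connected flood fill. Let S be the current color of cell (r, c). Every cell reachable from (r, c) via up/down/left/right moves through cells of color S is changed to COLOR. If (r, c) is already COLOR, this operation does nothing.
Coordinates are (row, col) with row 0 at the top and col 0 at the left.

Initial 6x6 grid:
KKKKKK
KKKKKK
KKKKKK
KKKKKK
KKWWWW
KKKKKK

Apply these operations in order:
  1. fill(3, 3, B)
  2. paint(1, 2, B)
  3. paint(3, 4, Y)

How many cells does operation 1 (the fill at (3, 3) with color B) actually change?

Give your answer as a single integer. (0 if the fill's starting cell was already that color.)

After op 1 fill(3,3,B) [32 cells changed]:
BBBBBB
BBBBBB
BBBBBB
BBBBBB
BBWWWW
BBBBBB

Answer: 32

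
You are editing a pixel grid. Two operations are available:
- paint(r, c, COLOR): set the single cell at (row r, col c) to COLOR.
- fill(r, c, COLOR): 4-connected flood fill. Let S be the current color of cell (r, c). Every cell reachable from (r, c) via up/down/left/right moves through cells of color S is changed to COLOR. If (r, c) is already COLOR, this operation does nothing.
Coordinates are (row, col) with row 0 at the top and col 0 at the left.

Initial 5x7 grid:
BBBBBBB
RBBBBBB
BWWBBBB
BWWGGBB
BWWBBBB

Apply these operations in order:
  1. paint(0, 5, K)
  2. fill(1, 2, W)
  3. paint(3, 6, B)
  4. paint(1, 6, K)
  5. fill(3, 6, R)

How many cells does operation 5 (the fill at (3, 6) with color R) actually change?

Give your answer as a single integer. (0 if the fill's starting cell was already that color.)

Answer: 1

Derivation:
After op 1 paint(0,5,K):
BBBBBKB
RBBBBBB
BWWBBBB
BWWGGBB
BWWBBBB
After op 2 fill(1,2,W) [22 cells changed]:
WWWWWKW
RWWWWWW
BWWWWWW
BWWGGWW
BWWWWWW
After op 3 paint(3,6,B):
WWWWWKW
RWWWWWW
BWWWWWW
BWWGGWB
BWWWWWW
After op 4 paint(1,6,K):
WWWWWKW
RWWWWWK
BWWWWWW
BWWGGWB
BWWWWWW
After op 5 fill(3,6,R) [1 cells changed]:
WWWWWKW
RWWWWWK
BWWWWWW
BWWGGWR
BWWWWWW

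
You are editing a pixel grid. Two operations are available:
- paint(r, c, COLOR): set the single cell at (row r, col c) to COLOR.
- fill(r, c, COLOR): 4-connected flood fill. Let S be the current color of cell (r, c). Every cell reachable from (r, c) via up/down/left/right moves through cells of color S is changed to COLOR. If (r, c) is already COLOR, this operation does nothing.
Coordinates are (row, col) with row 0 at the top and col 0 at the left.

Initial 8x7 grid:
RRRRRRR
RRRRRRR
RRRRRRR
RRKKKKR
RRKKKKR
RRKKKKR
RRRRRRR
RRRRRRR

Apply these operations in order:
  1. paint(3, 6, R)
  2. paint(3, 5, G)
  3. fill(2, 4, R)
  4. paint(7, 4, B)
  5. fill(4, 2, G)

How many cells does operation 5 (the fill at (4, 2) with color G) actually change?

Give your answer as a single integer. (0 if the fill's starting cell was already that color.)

After op 1 paint(3,6,R):
RRRRRRR
RRRRRRR
RRRRRRR
RRKKKKR
RRKKKKR
RRKKKKR
RRRRRRR
RRRRRRR
After op 2 paint(3,5,G):
RRRRRRR
RRRRRRR
RRRRRRR
RRKKKGR
RRKKKKR
RRKKKKR
RRRRRRR
RRRRRRR
After op 3 fill(2,4,R) [0 cells changed]:
RRRRRRR
RRRRRRR
RRRRRRR
RRKKKGR
RRKKKKR
RRKKKKR
RRRRRRR
RRRRRRR
After op 4 paint(7,4,B):
RRRRRRR
RRRRRRR
RRRRRRR
RRKKKGR
RRKKKKR
RRKKKKR
RRRRRRR
RRRRBRR
After op 5 fill(4,2,G) [11 cells changed]:
RRRRRRR
RRRRRRR
RRRRRRR
RRGGGGR
RRGGGGR
RRGGGGR
RRRRRRR
RRRRBRR

Answer: 11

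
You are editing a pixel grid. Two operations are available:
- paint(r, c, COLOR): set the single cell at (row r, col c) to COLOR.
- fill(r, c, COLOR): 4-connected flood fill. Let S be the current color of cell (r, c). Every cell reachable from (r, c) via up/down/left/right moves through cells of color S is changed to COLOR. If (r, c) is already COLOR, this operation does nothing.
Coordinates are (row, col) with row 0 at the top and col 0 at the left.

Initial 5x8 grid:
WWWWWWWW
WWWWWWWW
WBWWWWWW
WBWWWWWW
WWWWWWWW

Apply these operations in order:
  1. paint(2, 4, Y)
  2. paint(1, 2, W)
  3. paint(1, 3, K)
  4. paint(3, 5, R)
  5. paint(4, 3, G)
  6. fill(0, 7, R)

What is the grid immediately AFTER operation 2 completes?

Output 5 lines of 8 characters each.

After op 1 paint(2,4,Y):
WWWWWWWW
WWWWWWWW
WBWWYWWW
WBWWWWWW
WWWWWWWW
After op 2 paint(1,2,W):
WWWWWWWW
WWWWWWWW
WBWWYWWW
WBWWWWWW
WWWWWWWW

Answer: WWWWWWWW
WWWWWWWW
WBWWYWWW
WBWWWWWW
WWWWWWWW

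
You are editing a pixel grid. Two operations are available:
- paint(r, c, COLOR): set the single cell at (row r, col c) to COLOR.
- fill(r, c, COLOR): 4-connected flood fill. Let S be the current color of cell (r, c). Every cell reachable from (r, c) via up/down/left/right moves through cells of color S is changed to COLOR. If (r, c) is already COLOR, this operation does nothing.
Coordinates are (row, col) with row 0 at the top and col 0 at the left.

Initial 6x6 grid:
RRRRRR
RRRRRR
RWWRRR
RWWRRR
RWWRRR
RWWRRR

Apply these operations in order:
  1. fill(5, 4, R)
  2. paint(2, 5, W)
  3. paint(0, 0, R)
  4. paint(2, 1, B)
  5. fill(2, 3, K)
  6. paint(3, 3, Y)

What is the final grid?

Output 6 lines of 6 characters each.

After op 1 fill(5,4,R) [0 cells changed]:
RRRRRR
RRRRRR
RWWRRR
RWWRRR
RWWRRR
RWWRRR
After op 2 paint(2,5,W):
RRRRRR
RRRRRR
RWWRRW
RWWRRR
RWWRRR
RWWRRR
After op 3 paint(0,0,R):
RRRRRR
RRRRRR
RWWRRW
RWWRRR
RWWRRR
RWWRRR
After op 4 paint(2,1,B):
RRRRRR
RRRRRR
RBWRRW
RWWRRR
RWWRRR
RWWRRR
After op 5 fill(2,3,K) [27 cells changed]:
KKKKKK
KKKKKK
KBWKKW
KWWKKK
KWWKKK
KWWKKK
After op 6 paint(3,3,Y):
KKKKKK
KKKKKK
KBWKKW
KWWYKK
KWWKKK
KWWKKK

Answer: KKKKKK
KKKKKK
KBWKKW
KWWYKK
KWWKKK
KWWKKK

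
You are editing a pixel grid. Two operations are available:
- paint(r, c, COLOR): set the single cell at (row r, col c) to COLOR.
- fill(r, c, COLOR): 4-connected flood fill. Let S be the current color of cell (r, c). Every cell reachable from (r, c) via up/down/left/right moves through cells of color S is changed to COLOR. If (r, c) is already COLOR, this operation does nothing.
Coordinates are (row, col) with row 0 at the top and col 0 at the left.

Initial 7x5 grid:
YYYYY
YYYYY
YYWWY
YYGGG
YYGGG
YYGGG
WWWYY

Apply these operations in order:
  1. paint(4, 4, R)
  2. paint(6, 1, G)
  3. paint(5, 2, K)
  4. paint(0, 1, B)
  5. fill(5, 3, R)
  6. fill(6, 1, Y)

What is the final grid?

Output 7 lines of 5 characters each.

After op 1 paint(4,4,R):
YYYYY
YYYYY
YYWWY
YYGGG
YYGGR
YYGGG
WWWYY
After op 2 paint(6,1,G):
YYYYY
YYYYY
YYWWY
YYGGG
YYGGR
YYGGG
WGWYY
After op 3 paint(5,2,K):
YYYYY
YYYYY
YYWWY
YYGGG
YYGGR
YYKGG
WGWYY
After op 4 paint(0,1,B):
YBYYY
YYYYY
YYWWY
YYGGG
YYGGR
YYKGG
WGWYY
After op 5 fill(5,3,R) [7 cells changed]:
YBYYY
YYYYY
YYWWY
YYRRR
YYRRR
YYKRR
WGWYY
After op 6 fill(6,1,Y) [1 cells changed]:
YBYYY
YYYYY
YYWWY
YYRRR
YYRRR
YYKRR
WYWYY

Answer: YBYYY
YYYYY
YYWWY
YYRRR
YYRRR
YYKRR
WYWYY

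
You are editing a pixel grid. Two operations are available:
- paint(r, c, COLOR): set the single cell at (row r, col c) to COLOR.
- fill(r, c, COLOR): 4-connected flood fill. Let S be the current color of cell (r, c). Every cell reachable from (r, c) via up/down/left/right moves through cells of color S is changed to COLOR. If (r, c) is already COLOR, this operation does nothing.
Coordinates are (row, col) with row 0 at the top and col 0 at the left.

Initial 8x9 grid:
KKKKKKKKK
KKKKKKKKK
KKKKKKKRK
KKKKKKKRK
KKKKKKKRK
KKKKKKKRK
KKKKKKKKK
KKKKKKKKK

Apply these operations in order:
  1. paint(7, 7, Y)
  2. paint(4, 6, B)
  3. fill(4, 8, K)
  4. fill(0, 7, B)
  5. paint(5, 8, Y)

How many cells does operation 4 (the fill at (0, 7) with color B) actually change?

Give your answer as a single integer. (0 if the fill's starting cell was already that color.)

Answer: 66

Derivation:
After op 1 paint(7,7,Y):
KKKKKKKKK
KKKKKKKKK
KKKKKKKRK
KKKKKKKRK
KKKKKKKRK
KKKKKKKRK
KKKKKKKKK
KKKKKKKYK
After op 2 paint(4,6,B):
KKKKKKKKK
KKKKKKKKK
KKKKKKKRK
KKKKKKKRK
KKKKKKBRK
KKKKKKKRK
KKKKKKKKK
KKKKKKKYK
After op 3 fill(4,8,K) [0 cells changed]:
KKKKKKKKK
KKKKKKKKK
KKKKKKKRK
KKKKKKKRK
KKKKKKBRK
KKKKKKKRK
KKKKKKKKK
KKKKKKKYK
After op 4 fill(0,7,B) [66 cells changed]:
BBBBBBBBB
BBBBBBBBB
BBBBBBBRB
BBBBBBBRB
BBBBBBBRB
BBBBBBBRB
BBBBBBBBB
BBBBBBBYB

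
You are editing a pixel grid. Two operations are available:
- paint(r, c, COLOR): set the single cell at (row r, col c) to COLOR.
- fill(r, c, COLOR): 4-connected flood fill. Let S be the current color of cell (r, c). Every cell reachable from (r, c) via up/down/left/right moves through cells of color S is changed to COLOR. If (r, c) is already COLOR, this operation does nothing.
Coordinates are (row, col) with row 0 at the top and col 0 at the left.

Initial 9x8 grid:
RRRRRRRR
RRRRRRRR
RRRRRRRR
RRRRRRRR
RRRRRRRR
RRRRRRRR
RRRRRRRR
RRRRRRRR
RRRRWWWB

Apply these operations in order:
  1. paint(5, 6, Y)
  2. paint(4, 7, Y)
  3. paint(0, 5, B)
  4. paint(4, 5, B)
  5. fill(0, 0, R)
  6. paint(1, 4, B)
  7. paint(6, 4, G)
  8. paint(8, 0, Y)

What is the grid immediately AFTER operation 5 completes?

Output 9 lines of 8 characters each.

After op 1 paint(5,6,Y):
RRRRRRRR
RRRRRRRR
RRRRRRRR
RRRRRRRR
RRRRRRRR
RRRRRRYR
RRRRRRRR
RRRRRRRR
RRRRWWWB
After op 2 paint(4,7,Y):
RRRRRRRR
RRRRRRRR
RRRRRRRR
RRRRRRRR
RRRRRRRY
RRRRRRYR
RRRRRRRR
RRRRRRRR
RRRRWWWB
After op 3 paint(0,5,B):
RRRRRBRR
RRRRRRRR
RRRRRRRR
RRRRRRRR
RRRRRRRY
RRRRRRYR
RRRRRRRR
RRRRRRRR
RRRRWWWB
After op 4 paint(4,5,B):
RRRRRBRR
RRRRRRRR
RRRRRRRR
RRRRRRRR
RRRRRBRY
RRRRRRYR
RRRRRRRR
RRRRRRRR
RRRRWWWB
After op 5 fill(0,0,R) [0 cells changed]:
RRRRRBRR
RRRRRRRR
RRRRRRRR
RRRRRRRR
RRRRRBRY
RRRRRRYR
RRRRRRRR
RRRRRRRR
RRRRWWWB

Answer: RRRRRBRR
RRRRRRRR
RRRRRRRR
RRRRRRRR
RRRRRBRY
RRRRRRYR
RRRRRRRR
RRRRRRRR
RRRRWWWB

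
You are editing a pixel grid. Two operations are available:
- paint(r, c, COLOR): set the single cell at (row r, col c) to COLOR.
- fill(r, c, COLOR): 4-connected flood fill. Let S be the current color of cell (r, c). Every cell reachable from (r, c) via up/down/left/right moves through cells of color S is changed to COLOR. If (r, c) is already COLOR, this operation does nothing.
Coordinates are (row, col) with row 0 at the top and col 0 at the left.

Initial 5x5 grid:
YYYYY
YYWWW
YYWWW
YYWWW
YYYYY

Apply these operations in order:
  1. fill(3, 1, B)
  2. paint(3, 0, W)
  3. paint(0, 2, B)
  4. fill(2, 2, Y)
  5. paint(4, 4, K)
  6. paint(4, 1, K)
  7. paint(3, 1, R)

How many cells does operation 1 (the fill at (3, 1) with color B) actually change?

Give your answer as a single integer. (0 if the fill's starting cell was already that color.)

After op 1 fill(3,1,B) [16 cells changed]:
BBBBB
BBWWW
BBWWW
BBWWW
BBBBB

Answer: 16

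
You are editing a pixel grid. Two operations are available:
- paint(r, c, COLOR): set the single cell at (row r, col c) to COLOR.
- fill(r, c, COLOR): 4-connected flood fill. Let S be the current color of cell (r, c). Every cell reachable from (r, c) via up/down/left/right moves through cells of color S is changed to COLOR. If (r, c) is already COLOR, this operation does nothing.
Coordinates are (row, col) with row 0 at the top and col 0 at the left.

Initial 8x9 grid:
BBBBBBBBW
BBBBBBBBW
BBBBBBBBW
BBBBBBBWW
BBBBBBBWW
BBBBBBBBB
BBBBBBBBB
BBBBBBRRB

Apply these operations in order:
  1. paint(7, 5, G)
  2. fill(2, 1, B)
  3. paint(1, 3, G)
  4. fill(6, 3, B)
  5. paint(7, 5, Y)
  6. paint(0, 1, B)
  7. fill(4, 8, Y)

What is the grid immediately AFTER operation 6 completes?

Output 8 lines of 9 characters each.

Answer: BBBBBBBBW
BBBGBBBBW
BBBBBBBBW
BBBBBBBWW
BBBBBBBWW
BBBBBBBBB
BBBBBBBBB
BBBBBYRRB

Derivation:
After op 1 paint(7,5,G):
BBBBBBBBW
BBBBBBBBW
BBBBBBBBW
BBBBBBBWW
BBBBBBBWW
BBBBBBBBB
BBBBBBBBB
BBBBBGRRB
After op 2 fill(2,1,B) [0 cells changed]:
BBBBBBBBW
BBBBBBBBW
BBBBBBBBW
BBBBBBBWW
BBBBBBBWW
BBBBBBBBB
BBBBBBBBB
BBBBBGRRB
After op 3 paint(1,3,G):
BBBBBBBBW
BBBGBBBBW
BBBBBBBBW
BBBBBBBWW
BBBBBBBWW
BBBBBBBBB
BBBBBBBBB
BBBBBGRRB
After op 4 fill(6,3,B) [0 cells changed]:
BBBBBBBBW
BBBGBBBBW
BBBBBBBBW
BBBBBBBWW
BBBBBBBWW
BBBBBBBBB
BBBBBBBBB
BBBBBGRRB
After op 5 paint(7,5,Y):
BBBBBBBBW
BBBGBBBBW
BBBBBBBBW
BBBBBBBWW
BBBBBBBWW
BBBBBBBBB
BBBBBBBBB
BBBBBYRRB
After op 6 paint(0,1,B):
BBBBBBBBW
BBBGBBBBW
BBBBBBBBW
BBBBBBBWW
BBBBBBBWW
BBBBBBBBB
BBBBBBBBB
BBBBBYRRB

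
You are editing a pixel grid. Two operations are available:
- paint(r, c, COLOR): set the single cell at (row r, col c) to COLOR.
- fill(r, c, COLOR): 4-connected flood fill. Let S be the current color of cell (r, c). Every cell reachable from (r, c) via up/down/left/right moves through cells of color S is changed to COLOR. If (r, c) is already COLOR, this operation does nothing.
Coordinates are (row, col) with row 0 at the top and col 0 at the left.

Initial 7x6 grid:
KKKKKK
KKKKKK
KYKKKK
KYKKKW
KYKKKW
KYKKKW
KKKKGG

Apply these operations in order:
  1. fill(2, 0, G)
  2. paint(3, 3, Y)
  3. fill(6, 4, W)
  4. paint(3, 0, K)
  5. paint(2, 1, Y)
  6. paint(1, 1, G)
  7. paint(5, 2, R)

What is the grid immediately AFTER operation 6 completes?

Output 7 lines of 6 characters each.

After op 1 fill(2,0,G) [33 cells changed]:
GGGGGG
GGGGGG
GYGGGG
GYGGGW
GYGGGW
GYGGGW
GGGGGG
After op 2 paint(3,3,Y):
GGGGGG
GGGGGG
GYGGGG
GYGYGW
GYGGGW
GYGGGW
GGGGGG
After op 3 fill(6,4,W) [34 cells changed]:
WWWWWW
WWWWWW
WYWWWW
WYWYWW
WYWWWW
WYWWWW
WWWWWW
After op 4 paint(3,0,K):
WWWWWW
WWWWWW
WYWWWW
KYWYWW
WYWWWW
WYWWWW
WWWWWW
After op 5 paint(2,1,Y):
WWWWWW
WWWWWW
WYWWWW
KYWYWW
WYWWWW
WYWWWW
WWWWWW
After op 6 paint(1,1,G):
WWWWWW
WGWWWW
WYWWWW
KYWYWW
WYWWWW
WYWWWW
WWWWWW

Answer: WWWWWW
WGWWWW
WYWWWW
KYWYWW
WYWWWW
WYWWWW
WWWWWW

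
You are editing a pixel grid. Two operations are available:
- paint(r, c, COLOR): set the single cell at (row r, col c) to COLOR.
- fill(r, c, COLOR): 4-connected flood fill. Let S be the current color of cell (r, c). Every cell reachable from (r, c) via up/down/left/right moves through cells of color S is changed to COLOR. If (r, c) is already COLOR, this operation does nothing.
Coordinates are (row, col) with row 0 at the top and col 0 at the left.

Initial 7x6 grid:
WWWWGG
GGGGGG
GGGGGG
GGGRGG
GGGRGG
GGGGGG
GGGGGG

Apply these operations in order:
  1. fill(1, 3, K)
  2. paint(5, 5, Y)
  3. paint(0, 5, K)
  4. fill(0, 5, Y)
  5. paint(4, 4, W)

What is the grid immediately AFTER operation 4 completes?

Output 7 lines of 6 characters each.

Answer: WWWWYY
YYYYYY
YYYYYY
YYYRYY
YYYRYY
YYYYYY
YYYYYY

Derivation:
After op 1 fill(1,3,K) [36 cells changed]:
WWWWKK
KKKKKK
KKKKKK
KKKRKK
KKKRKK
KKKKKK
KKKKKK
After op 2 paint(5,5,Y):
WWWWKK
KKKKKK
KKKKKK
KKKRKK
KKKRKK
KKKKKY
KKKKKK
After op 3 paint(0,5,K):
WWWWKK
KKKKKK
KKKKKK
KKKRKK
KKKRKK
KKKKKY
KKKKKK
After op 4 fill(0,5,Y) [35 cells changed]:
WWWWYY
YYYYYY
YYYYYY
YYYRYY
YYYRYY
YYYYYY
YYYYYY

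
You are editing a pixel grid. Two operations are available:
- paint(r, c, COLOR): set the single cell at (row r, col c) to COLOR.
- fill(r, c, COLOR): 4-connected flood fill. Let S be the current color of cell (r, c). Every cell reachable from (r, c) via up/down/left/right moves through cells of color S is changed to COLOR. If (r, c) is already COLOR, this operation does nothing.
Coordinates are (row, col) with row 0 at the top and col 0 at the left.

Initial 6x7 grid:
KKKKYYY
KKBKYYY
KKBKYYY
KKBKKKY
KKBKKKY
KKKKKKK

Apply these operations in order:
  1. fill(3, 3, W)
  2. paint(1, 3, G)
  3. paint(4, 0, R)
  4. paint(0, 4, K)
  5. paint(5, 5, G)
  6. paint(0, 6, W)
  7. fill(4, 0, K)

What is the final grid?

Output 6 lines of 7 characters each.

After op 1 fill(3,3,W) [27 cells changed]:
WWWWYYY
WWBWYYY
WWBWYYY
WWBWWWY
WWBWWWY
WWWWWWW
After op 2 paint(1,3,G):
WWWWYYY
WWBGYYY
WWBWYYY
WWBWWWY
WWBWWWY
WWWWWWW
After op 3 paint(4,0,R):
WWWWYYY
WWBGYYY
WWBWYYY
WWBWWWY
RWBWWWY
WWWWWWW
After op 4 paint(0,4,K):
WWWWKYY
WWBGYYY
WWBWYYY
WWBWWWY
RWBWWWY
WWWWWWW
After op 5 paint(5,5,G):
WWWWKYY
WWBGYYY
WWBWYYY
WWBWWWY
RWBWWWY
WWWWWGW
After op 6 paint(0,6,W):
WWWWKYW
WWBGYYY
WWBWYYY
WWBWWWY
RWBWWWY
WWWWWGW
After op 7 fill(4,0,K) [1 cells changed]:
WWWWKYW
WWBGYYY
WWBWYYY
WWBWWWY
KWBWWWY
WWWWWGW

Answer: WWWWKYW
WWBGYYY
WWBWYYY
WWBWWWY
KWBWWWY
WWWWWGW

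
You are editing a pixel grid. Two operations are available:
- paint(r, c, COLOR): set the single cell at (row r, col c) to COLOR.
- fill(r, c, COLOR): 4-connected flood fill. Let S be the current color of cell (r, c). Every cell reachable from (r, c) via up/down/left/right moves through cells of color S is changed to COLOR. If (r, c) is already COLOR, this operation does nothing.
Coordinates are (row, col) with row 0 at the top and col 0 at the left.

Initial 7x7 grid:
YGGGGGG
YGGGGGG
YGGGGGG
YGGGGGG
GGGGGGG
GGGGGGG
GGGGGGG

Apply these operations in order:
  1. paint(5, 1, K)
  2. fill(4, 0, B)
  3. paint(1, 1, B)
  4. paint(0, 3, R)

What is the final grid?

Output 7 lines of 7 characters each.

Answer: YBBRBBB
YBBBBBB
YBBBBBB
YBBBBBB
BBBBBBB
BKBBBBB
BBBBBBB

Derivation:
After op 1 paint(5,1,K):
YGGGGGG
YGGGGGG
YGGGGGG
YGGGGGG
GGGGGGG
GKGGGGG
GGGGGGG
After op 2 fill(4,0,B) [44 cells changed]:
YBBBBBB
YBBBBBB
YBBBBBB
YBBBBBB
BBBBBBB
BKBBBBB
BBBBBBB
After op 3 paint(1,1,B):
YBBBBBB
YBBBBBB
YBBBBBB
YBBBBBB
BBBBBBB
BKBBBBB
BBBBBBB
After op 4 paint(0,3,R):
YBBRBBB
YBBBBBB
YBBBBBB
YBBBBBB
BBBBBBB
BKBBBBB
BBBBBBB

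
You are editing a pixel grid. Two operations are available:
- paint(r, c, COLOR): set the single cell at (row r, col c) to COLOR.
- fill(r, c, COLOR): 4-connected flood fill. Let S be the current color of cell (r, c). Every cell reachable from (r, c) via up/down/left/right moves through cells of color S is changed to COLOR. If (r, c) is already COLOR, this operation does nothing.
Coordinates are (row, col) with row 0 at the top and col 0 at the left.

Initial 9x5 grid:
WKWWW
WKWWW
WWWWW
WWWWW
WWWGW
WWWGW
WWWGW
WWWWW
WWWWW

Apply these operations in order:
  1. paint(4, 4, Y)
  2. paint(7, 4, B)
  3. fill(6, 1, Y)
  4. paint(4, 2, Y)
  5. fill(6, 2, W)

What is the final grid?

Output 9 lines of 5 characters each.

Answer: WKWWW
WKWWW
WWWWW
WWWWW
WWWGW
WWWGW
WWWGW
WWWWB
WWWWW

Derivation:
After op 1 paint(4,4,Y):
WKWWW
WKWWW
WWWWW
WWWWW
WWWGY
WWWGW
WWWGW
WWWWW
WWWWW
After op 2 paint(7,4,B):
WKWWW
WKWWW
WWWWW
WWWWW
WWWGY
WWWGW
WWWGW
WWWWB
WWWWW
After op 3 fill(6,1,Y) [36 cells changed]:
YKYYY
YKYYY
YYYYY
YYYYY
YYYGY
YYYGW
YYYGW
YYYYB
YYYYY
After op 4 paint(4,2,Y):
YKYYY
YKYYY
YYYYY
YYYYY
YYYGY
YYYGW
YYYGW
YYYYB
YYYYY
After op 5 fill(6,2,W) [37 cells changed]:
WKWWW
WKWWW
WWWWW
WWWWW
WWWGW
WWWGW
WWWGW
WWWWB
WWWWW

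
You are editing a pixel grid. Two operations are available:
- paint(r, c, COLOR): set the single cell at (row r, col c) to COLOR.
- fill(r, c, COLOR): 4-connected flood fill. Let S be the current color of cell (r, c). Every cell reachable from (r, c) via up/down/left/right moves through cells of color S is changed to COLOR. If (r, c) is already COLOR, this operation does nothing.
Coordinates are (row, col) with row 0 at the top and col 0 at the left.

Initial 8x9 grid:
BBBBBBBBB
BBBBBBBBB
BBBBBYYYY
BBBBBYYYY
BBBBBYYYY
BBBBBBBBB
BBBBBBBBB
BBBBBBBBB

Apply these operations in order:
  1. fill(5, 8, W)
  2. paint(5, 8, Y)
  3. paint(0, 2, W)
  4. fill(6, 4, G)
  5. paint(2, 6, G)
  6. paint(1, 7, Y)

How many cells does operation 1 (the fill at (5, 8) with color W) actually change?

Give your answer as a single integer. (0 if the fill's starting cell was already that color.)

After op 1 fill(5,8,W) [60 cells changed]:
WWWWWWWWW
WWWWWWWWW
WWWWWYYYY
WWWWWYYYY
WWWWWYYYY
WWWWWWWWW
WWWWWWWWW
WWWWWWWWW

Answer: 60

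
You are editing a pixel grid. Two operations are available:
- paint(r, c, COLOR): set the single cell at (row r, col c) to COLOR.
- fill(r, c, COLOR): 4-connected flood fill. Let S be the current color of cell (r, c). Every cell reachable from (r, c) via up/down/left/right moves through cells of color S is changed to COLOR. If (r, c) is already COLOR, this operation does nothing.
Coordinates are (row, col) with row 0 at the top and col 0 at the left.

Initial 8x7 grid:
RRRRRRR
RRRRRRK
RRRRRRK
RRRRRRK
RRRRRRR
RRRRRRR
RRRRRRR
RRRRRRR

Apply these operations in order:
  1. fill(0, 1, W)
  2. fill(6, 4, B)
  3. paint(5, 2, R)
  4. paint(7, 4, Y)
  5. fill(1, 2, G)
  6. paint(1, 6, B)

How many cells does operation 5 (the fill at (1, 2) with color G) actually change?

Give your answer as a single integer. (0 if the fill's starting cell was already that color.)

Answer: 51

Derivation:
After op 1 fill(0,1,W) [53 cells changed]:
WWWWWWW
WWWWWWK
WWWWWWK
WWWWWWK
WWWWWWW
WWWWWWW
WWWWWWW
WWWWWWW
After op 2 fill(6,4,B) [53 cells changed]:
BBBBBBB
BBBBBBK
BBBBBBK
BBBBBBK
BBBBBBB
BBBBBBB
BBBBBBB
BBBBBBB
After op 3 paint(5,2,R):
BBBBBBB
BBBBBBK
BBBBBBK
BBBBBBK
BBBBBBB
BBRBBBB
BBBBBBB
BBBBBBB
After op 4 paint(7,4,Y):
BBBBBBB
BBBBBBK
BBBBBBK
BBBBBBK
BBBBBBB
BBRBBBB
BBBBBBB
BBBBYBB
After op 5 fill(1,2,G) [51 cells changed]:
GGGGGGG
GGGGGGK
GGGGGGK
GGGGGGK
GGGGGGG
GGRGGGG
GGGGGGG
GGGGYGG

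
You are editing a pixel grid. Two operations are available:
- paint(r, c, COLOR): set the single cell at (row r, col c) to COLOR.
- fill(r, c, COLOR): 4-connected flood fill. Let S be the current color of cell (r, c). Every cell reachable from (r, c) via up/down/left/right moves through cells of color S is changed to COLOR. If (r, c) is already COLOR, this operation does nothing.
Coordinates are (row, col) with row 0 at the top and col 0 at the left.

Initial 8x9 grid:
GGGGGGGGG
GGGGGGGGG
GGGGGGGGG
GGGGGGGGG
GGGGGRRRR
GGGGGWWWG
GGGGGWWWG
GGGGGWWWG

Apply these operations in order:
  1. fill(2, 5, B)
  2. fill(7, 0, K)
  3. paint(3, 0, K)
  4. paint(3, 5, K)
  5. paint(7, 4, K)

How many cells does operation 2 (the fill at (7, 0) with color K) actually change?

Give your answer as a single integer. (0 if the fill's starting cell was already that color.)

Answer: 56

Derivation:
After op 1 fill(2,5,B) [56 cells changed]:
BBBBBBBBB
BBBBBBBBB
BBBBBBBBB
BBBBBBBBB
BBBBBRRRR
BBBBBWWWG
BBBBBWWWG
BBBBBWWWG
After op 2 fill(7,0,K) [56 cells changed]:
KKKKKKKKK
KKKKKKKKK
KKKKKKKKK
KKKKKKKKK
KKKKKRRRR
KKKKKWWWG
KKKKKWWWG
KKKKKWWWG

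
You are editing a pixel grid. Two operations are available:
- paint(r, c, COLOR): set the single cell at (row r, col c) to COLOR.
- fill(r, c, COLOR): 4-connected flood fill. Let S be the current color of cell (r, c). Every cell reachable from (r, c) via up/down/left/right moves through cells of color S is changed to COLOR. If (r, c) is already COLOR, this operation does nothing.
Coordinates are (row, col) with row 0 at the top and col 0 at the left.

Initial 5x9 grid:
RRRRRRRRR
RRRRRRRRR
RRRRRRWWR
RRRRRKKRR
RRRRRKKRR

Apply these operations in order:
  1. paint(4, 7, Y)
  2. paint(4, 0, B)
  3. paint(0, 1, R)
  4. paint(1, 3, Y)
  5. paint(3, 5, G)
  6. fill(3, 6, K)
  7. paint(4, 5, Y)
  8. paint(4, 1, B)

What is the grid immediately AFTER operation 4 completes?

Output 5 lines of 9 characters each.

Answer: RRRRRRRRR
RRRYRRRRR
RRRRRRWWR
RRRRRKKRR
BRRRRKKYR

Derivation:
After op 1 paint(4,7,Y):
RRRRRRRRR
RRRRRRRRR
RRRRRRWWR
RRRRRKKRR
RRRRRKKYR
After op 2 paint(4,0,B):
RRRRRRRRR
RRRRRRRRR
RRRRRRWWR
RRRRRKKRR
BRRRRKKYR
After op 3 paint(0,1,R):
RRRRRRRRR
RRRRRRRRR
RRRRRRWWR
RRRRRKKRR
BRRRRKKYR
After op 4 paint(1,3,Y):
RRRRRRRRR
RRRYRRRRR
RRRRRRWWR
RRRRRKKRR
BRRRRKKYR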